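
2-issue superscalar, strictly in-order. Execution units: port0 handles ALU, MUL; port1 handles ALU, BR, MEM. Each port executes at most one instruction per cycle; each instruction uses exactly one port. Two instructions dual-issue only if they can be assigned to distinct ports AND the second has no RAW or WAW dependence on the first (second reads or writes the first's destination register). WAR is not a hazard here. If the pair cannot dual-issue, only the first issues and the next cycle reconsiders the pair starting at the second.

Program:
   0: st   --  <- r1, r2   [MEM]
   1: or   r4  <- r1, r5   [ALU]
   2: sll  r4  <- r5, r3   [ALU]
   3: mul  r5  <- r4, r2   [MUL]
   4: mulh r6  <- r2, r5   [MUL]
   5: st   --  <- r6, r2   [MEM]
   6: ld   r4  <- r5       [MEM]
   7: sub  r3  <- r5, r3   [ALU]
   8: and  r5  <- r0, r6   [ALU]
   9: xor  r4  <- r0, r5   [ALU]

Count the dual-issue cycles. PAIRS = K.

PAIRS = 2

c0: i0&i1 st;or  2-wide
c1: i2 sll  RAW r4
c2: i3 mul  no-port MUL/MUL
c3: i4 mulh  RAW r6
c4: i5 st  no-port MEM/MEM
c5: i6&i7 ld;sub  2-wide
c6: i8 and  RAW r5
c7: i9 xor  tail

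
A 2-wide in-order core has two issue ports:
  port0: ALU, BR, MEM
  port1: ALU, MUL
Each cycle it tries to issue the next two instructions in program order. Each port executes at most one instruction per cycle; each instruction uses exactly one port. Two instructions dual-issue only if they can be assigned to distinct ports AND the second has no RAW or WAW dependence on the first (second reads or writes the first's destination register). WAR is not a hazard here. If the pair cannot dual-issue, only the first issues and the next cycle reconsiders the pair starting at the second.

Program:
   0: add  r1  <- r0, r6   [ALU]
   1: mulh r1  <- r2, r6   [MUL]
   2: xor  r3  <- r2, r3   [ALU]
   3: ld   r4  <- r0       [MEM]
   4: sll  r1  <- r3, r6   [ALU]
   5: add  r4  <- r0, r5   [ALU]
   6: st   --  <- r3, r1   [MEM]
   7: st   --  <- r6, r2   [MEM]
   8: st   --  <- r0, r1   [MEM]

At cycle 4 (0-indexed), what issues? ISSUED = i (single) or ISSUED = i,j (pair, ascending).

ISSUED = 7

c0: i0 add  WAW r1
c1: i1/i2 mulh+xor  2-wide
c2: i3/i4 ld+sll  2-wide
c3: i5/i6 add+st  2-wide
c4: i7 st  no-port MEM/MEM
c5: i8 st  tail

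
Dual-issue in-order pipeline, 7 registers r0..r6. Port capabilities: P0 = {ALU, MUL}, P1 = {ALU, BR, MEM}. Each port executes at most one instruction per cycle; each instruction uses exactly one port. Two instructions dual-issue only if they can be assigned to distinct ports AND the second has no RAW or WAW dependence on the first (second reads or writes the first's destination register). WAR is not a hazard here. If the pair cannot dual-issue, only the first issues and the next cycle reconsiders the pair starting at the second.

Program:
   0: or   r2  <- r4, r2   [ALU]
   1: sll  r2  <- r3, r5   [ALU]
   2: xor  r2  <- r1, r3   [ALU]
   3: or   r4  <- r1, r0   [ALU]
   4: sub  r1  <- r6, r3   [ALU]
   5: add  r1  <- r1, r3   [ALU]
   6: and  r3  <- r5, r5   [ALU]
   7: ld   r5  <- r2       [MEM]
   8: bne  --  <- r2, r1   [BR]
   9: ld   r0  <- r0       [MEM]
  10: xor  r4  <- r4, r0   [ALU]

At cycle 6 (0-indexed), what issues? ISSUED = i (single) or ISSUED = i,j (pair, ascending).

ISSUED = 8

t=0 i0:or.ALU ; WAW r2
t=1 i1:sll.ALU ; WAW r2
t=2 i2&i3:xor.ALU;or.ALU ; pair
t=3 i4:sub.ALU ; RAW+WAW r1
t=4 i5&i6:add.ALU;and.ALU ; pair
t=5 i7:ld.MEM ; no-port MEM/BR
t=6 i8:bne.BR ; no-port BR/MEM
t=7 i9:ld.MEM ; RAW r0
t=8 i10:xor.ALU ; tail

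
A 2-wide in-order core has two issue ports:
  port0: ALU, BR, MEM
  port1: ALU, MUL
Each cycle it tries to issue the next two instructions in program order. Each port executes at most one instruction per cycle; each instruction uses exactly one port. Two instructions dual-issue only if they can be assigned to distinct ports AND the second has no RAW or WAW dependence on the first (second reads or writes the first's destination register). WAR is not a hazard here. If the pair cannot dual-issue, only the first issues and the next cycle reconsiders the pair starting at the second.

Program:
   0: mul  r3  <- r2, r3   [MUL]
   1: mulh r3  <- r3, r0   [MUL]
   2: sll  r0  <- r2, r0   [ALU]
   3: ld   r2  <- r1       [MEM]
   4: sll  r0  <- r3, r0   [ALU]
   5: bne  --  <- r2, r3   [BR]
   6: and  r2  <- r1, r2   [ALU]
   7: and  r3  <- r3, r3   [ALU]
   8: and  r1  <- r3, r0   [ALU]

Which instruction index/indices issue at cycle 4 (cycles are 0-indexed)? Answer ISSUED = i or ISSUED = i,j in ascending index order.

ISSUED = 7

  cy0 -> i0 (mul) no-port MUL/MUL
  cy1 -> i1/i2 (mulh;sll) 2-wide
  cy2 -> i3/i4 (ld;sll) 2-wide
  cy3 -> i5/i6 (bne;and) 2-wide
  cy4 -> i7 (and) RAW r3
  cy5 -> i8 (and) tail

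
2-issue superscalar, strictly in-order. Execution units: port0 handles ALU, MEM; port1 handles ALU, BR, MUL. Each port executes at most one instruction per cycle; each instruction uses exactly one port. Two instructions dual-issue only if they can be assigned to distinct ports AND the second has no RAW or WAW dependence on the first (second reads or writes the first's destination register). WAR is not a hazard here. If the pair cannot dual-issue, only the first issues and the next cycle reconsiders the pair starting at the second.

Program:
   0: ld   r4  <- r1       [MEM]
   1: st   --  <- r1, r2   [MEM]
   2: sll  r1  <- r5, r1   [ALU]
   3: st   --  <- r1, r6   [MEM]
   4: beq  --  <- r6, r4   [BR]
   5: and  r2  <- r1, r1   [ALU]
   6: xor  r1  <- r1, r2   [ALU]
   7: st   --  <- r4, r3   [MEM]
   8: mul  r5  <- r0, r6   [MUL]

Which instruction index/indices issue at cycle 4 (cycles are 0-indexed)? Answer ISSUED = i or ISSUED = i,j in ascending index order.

ISSUED = 6,7

0. ld @i0  | no-port MEM/MEM
1. st sll @i1&i2  | 2-wide
2. st beq @i3&i4  | 2-wide
3. and @i5  | RAW r2
4. xor st @i6&i7  | 2-wide
5. mul @i8  | tail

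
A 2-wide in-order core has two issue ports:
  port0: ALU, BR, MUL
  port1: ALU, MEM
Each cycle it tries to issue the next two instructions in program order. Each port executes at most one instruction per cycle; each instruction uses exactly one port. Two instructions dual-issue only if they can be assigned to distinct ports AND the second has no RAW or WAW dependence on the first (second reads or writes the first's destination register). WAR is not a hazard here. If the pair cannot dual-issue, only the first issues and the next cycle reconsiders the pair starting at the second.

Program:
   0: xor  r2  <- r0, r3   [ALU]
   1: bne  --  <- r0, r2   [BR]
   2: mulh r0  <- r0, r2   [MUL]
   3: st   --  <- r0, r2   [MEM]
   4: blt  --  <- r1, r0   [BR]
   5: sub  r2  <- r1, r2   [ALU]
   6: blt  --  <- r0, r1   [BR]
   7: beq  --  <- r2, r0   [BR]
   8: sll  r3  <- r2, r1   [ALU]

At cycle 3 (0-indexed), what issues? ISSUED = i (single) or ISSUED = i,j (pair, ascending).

ISSUED = 3,4

t=0 i0:xor ; RAW r2
t=1 i1:bne ; no-port BR/MUL
t=2 i2:mulh ; RAW r0
t=3 i3+i4:st;blt ; pair
t=4 i5+i6:sub;blt ; pair
t=5 i7+i8:beq;sll ; pair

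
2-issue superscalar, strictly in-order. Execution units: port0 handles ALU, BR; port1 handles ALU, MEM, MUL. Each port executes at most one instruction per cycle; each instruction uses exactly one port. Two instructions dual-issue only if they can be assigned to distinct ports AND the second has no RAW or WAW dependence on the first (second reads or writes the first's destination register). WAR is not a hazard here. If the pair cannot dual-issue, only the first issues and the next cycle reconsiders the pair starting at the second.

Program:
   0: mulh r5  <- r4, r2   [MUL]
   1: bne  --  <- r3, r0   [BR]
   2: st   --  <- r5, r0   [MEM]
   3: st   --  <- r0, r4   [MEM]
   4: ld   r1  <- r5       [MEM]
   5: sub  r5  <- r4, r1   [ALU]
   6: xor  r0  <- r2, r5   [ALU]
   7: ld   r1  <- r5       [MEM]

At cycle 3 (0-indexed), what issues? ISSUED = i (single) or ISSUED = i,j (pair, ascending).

ISSUED = 4

[0] i0,i1  mulh.MUL bne.BR  -- dual
[1] i2  st.MEM  -- no-port MEM/MEM
[2] i3  st.MEM  -- no-port MEM/MEM
[3] i4  ld.MEM  -- RAW r1
[4] i5  sub.ALU  -- RAW r5
[5] i6,i7  xor.ALU ld.MEM  -- dual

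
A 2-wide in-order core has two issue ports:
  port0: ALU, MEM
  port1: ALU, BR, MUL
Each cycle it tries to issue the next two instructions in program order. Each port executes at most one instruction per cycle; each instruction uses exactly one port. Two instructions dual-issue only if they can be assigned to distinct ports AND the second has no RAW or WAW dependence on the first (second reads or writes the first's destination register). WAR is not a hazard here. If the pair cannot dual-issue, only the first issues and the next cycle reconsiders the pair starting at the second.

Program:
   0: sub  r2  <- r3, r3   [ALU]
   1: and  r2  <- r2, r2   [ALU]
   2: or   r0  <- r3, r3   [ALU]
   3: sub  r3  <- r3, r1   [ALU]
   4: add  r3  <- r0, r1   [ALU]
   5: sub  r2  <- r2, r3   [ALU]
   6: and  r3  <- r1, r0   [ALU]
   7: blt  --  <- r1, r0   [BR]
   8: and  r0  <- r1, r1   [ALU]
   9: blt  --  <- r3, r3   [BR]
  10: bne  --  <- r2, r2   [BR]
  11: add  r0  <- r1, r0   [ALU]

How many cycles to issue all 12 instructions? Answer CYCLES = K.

CYCLES = 8

c0: i0 sub  RAW+WAW r2
c1: i1,i2 and+or  dual
c2: i3 sub  WAW r3
c3: i4 add  RAW r3
c4: i5,i6 sub+and  dual
c5: i7,i8 blt+and  dual
c6: i9 blt  no-port BR/BR
c7: i10,i11 bne+add  dual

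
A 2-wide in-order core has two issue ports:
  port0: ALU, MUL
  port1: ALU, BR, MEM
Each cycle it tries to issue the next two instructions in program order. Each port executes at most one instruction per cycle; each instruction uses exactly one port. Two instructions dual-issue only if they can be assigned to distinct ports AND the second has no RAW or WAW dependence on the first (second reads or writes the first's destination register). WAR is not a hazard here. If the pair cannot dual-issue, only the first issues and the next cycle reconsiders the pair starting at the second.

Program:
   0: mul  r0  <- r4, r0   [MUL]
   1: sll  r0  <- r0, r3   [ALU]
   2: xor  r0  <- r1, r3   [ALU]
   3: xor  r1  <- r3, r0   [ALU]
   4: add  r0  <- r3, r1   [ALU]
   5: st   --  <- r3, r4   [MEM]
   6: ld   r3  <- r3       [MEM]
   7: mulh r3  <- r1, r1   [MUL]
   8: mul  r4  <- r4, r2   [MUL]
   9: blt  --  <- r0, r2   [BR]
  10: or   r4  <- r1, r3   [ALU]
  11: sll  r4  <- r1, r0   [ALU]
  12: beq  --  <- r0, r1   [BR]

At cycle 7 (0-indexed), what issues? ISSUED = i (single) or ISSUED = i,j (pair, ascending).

ISSUED = 8,9

t=0 i0:mul.MUL ; RAW+WAW r0
t=1 i1:sll.ALU ; WAW r0
t=2 i2:xor.ALU ; RAW r0
t=3 i3:xor.ALU ; RAW r1
t=4 i4/i5:add.ALU+st.MEM ; pair
t=5 i6:ld.MEM ; WAW r3
t=6 i7:mulh.MUL ; no-port MUL/MUL
t=7 i8/i9:mul.MUL+blt.BR ; pair
t=8 i10:or.ALU ; WAW r4
t=9 i11/i12:sll.ALU+beq.BR ; pair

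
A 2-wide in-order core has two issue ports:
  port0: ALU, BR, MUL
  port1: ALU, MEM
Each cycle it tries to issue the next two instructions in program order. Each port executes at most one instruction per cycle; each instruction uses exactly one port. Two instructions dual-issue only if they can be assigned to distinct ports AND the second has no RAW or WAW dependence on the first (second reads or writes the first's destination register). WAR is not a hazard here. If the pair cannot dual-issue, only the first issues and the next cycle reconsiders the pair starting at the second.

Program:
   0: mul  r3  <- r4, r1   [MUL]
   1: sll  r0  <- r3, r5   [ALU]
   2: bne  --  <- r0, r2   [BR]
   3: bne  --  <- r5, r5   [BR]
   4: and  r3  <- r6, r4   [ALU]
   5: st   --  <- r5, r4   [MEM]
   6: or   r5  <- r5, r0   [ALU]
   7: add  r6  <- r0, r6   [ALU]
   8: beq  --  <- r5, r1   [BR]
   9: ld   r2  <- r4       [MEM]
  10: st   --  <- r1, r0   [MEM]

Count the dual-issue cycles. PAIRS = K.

PAIRS = 3

0. mul.MUL @i0  | RAW r3
1. sll.ALU @i1  | RAW r0
2. bne.BR @i2  | no-port BR/BR
3. bne.BR and.ALU @i3,i4  | pair
4. st.MEM or.ALU @i5,i6  | pair
5. add.ALU beq.BR @i7,i8  | pair
6. ld.MEM @i9  | no-port MEM/MEM
7. st.MEM @i10  | tail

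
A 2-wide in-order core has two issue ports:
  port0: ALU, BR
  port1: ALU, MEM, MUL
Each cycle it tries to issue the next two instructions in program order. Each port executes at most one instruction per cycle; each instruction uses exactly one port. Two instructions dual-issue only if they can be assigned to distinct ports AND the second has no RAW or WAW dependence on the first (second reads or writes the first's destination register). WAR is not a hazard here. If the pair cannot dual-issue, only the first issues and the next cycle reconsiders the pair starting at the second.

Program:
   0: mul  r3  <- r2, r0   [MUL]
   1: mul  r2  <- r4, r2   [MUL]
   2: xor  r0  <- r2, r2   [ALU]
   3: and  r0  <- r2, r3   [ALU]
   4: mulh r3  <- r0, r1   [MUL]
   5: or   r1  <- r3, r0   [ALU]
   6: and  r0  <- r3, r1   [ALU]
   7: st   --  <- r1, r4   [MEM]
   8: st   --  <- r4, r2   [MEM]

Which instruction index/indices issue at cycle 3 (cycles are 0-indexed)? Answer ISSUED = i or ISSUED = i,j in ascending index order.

ISSUED = 3

t=0 i0:mul.MUL ; no-port MUL/MUL
t=1 i1:mul.MUL ; RAW r2
t=2 i2:xor.ALU ; WAW r0
t=3 i3:and.ALU ; RAW r0
t=4 i4:mulh.MUL ; RAW r3
t=5 i5:or.ALU ; RAW r1
t=6 i6+i7:and.ALU st.MEM ; 2-wide
t=7 i8:st.MEM ; tail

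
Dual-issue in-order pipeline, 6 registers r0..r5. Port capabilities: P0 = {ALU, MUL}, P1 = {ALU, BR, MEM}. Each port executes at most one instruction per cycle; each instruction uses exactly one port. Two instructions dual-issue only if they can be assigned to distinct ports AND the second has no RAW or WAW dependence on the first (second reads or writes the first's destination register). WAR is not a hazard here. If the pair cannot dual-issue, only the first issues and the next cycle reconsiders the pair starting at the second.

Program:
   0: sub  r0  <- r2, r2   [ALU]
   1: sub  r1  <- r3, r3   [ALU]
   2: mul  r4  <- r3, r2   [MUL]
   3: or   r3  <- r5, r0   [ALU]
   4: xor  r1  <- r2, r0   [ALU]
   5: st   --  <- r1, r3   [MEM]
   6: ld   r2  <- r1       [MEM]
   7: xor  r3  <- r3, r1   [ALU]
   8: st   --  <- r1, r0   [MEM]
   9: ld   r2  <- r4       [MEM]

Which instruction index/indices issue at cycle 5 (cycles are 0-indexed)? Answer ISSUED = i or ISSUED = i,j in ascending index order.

ISSUED = 8

  cy0 -> i0,i1 (sub/sub) dual
  cy1 -> i2,i3 (mul/or) dual
  cy2 -> i4 (xor) RAW r1
  cy3 -> i5 (st) no-port MEM/MEM
  cy4 -> i6,i7 (ld/xor) dual
  cy5 -> i8 (st) no-port MEM/MEM
  cy6 -> i9 (ld) tail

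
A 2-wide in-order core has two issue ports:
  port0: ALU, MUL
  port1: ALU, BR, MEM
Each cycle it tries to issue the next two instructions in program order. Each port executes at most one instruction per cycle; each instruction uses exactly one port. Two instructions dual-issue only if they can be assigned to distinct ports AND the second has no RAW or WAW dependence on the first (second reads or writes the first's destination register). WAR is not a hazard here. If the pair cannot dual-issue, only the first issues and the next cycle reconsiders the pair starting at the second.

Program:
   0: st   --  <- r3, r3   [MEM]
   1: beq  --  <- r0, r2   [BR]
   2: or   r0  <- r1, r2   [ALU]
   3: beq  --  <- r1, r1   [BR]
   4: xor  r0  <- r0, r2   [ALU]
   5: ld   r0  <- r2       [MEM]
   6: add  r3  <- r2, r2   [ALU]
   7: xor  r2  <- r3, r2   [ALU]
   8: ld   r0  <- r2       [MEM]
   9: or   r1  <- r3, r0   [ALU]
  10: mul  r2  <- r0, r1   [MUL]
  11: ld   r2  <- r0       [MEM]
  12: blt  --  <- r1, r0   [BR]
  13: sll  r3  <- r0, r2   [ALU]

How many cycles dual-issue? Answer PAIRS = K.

[0] i0  st  -- no-port MEM/BR
[1] i1&i2  beq/or  -- pair
[2] i3&i4  beq/xor  -- pair
[3] i5&i6  ld/add  -- pair
[4] i7  xor  -- RAW r2
[5] i8  ld  -- RAW r0
[6] i9  or  -- RAW r1
[7] i10  mul  -- WAW r2
[8] i11  ld  -- no-port MEM/BR
[9] i12&i13  blt/sll  -- pair

PAIRS = 4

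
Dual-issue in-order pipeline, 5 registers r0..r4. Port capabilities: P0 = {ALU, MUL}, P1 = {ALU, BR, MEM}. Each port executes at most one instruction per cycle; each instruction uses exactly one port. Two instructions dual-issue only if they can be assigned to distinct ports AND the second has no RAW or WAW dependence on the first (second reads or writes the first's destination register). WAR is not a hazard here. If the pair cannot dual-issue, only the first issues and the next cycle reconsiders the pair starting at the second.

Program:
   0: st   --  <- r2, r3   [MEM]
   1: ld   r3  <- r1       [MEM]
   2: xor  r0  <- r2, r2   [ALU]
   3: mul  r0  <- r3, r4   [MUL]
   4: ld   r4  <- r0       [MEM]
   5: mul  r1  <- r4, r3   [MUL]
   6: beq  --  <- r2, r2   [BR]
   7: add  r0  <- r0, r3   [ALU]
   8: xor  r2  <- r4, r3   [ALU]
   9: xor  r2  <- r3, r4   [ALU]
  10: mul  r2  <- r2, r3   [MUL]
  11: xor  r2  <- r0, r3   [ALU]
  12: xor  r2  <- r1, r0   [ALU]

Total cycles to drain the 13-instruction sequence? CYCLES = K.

CYCLES = 10

t=0 i0:st.MEM ; no-port MEM/MEM
t=1 i1/i2:ld.MEM+xor.ALU ; dual
t=2 i3:mul.MUL ; RAW r0
t=3 i4:ld.MEM ; RAW r4
t=4 i5/i6:mul.MUL+beq.BR ; dual
t=5 i7/i8:add.ALU+xor.ALU ; dual
t=6 i9:xor.ALU ; RAW+WAW r2
t=7 i10:mul.MUL ; WAW r2
t=8 i11:xor.ALU ; WAW r2
t=9 i12:xor.ALU ; tail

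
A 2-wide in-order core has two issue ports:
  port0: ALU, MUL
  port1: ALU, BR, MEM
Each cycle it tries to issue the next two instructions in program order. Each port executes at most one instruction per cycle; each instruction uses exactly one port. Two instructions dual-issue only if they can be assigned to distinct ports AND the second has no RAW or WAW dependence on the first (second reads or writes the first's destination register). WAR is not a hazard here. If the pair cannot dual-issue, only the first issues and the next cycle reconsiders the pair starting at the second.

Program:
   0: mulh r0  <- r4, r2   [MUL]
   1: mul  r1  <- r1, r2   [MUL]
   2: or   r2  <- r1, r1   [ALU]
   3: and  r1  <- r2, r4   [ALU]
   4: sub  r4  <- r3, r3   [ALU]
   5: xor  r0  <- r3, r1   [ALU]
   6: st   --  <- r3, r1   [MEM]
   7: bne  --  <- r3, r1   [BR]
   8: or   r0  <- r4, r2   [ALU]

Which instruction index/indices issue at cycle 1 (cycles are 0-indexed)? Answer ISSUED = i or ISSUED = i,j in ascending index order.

ISSUED = 1

c0: i0 mulh.MUL  no-port MUL/MUL
c1: i1 mul.MUL  RAW r1
c2: i2 or.ALU  RAW r2
c3: i3+i4 and.ALU+sub.ALU  2-wide
c4: i5+i6 xor.ALU+st.MEM  2-wide
c5: i7+i8 bne.BR+or.ALU  2-wide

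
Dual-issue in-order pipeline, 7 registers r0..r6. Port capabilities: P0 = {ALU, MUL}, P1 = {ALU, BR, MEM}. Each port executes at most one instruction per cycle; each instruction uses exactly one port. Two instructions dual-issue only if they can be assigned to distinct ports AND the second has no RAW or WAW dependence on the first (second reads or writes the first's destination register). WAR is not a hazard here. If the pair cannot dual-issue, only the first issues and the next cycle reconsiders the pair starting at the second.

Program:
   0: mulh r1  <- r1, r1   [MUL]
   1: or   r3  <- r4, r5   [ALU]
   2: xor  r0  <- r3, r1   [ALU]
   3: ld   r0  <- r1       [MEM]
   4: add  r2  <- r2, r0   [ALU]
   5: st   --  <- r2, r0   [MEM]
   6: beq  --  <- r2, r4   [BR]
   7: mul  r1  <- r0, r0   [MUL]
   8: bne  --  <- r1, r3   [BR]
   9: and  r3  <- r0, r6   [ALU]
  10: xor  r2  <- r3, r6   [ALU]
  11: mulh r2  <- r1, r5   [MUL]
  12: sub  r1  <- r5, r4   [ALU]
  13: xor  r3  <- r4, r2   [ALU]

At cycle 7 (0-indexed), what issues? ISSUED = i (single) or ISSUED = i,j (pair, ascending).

[0] i0,i1  mulh or  -- dual
[1] i2  xor  -- WAW r0
[2] i3  ld  -- RAW r0
[3] i4  add  -- RAW r2
[4] i5  st  -- no-port MEM/BR
[5] i6,i7  beq mul  -- dual
[6] i8,i9  bne and  -- dual
[7] i10  xor  -- WAW r2
[8] i11,i12  mulh sub  -- dual
[9] i13  xor  -- tail

ISSUED = 10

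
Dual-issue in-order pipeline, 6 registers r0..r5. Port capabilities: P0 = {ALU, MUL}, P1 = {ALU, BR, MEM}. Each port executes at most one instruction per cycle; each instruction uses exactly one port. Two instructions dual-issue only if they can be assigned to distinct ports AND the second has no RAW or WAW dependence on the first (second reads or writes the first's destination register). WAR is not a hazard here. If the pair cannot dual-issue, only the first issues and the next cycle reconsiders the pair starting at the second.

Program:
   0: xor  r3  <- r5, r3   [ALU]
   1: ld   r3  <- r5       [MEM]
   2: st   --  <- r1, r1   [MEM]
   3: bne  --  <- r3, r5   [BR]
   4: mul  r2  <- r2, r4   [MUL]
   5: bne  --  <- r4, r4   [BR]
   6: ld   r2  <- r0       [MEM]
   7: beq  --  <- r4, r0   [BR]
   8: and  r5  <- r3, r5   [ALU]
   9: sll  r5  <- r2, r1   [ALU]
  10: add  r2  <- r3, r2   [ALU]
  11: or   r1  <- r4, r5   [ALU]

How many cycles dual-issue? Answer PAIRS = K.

PAIRS = 3

t=0 i0:xor.ALU ; WAW r3
t=1 i1:ld.MEM ; no-port MEM/MEM
t=2 i2:st.MEM ; no-port MEM/BR
t=3 i3&i4:bne.BR+mul.MUL ; dual
t=4 i5:bne.BR ; no-port BR/MEM
t=5 i6:ld.MEM ; no-port MEM/BR
t=6 i7&i8:beq.BR+and.ALU ; dual
t=7 i9&i10:sll.ALU+add.ALU ; dual
t=8 i11:or.ALU ; tail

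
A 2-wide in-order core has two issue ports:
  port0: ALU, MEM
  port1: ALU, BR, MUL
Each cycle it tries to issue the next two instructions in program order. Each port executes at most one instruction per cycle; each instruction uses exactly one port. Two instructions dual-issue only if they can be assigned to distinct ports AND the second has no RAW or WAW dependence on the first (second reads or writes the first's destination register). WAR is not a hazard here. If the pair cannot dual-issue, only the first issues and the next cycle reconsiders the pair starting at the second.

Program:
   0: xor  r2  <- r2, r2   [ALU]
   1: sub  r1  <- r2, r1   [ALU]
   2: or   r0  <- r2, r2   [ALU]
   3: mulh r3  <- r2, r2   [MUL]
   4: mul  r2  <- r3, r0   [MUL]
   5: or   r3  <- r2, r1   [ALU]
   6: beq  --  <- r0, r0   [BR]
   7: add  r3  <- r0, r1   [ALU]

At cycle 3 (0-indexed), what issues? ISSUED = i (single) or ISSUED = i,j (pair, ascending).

#0 head=0: xor.ALU i0 RAW r2
#1 head=1: sub.ALU+or.ALU i1+i2 2-wide
#2 head=3: mulh.MUL i3 no-port MUL/MUL
#3 head=4: mul.MUL i4 RAW r2
#4 head=5: or.ALU+beq.BR i5+i6 2-wide
#5 head=7: add.ALU i7 tail

ISSUED = 4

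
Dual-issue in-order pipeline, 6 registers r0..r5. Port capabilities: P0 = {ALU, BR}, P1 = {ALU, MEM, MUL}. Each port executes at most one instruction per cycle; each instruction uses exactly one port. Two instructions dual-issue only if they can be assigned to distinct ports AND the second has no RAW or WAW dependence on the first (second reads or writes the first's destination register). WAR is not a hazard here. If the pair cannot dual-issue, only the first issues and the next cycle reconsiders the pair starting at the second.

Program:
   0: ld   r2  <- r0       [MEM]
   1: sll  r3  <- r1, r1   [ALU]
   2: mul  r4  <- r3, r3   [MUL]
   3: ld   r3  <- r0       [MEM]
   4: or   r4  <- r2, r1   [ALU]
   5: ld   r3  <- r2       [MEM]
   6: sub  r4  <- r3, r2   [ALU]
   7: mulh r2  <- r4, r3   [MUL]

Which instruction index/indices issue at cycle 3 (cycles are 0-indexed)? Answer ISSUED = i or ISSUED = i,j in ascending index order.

0. ld.MEM/sll.ALU @i0,i1  | pair
1. mul.MUL @i2  | no-port MUL/MEM
2. ld.MEM/or.ALU @i3,i4  | pair
3. ld.MEM @i5  | RAW r3
4. sub.ALU @i6  | RAW r4
5. mulh.MUL @i7  | tail

ISSUED = 5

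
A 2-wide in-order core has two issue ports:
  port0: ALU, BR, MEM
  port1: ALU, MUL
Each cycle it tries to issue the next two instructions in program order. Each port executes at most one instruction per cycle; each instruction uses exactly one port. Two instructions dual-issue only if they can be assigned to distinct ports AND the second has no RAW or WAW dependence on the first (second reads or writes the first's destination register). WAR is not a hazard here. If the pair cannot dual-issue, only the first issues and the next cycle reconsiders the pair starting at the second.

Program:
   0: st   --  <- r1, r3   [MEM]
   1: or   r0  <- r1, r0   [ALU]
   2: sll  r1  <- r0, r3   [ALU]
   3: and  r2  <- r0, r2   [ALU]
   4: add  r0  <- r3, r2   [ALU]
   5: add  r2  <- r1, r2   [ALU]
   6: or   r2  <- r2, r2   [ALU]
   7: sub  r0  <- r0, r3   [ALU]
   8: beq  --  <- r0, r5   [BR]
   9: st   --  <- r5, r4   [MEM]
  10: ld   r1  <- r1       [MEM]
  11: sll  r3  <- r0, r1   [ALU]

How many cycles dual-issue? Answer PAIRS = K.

c0: i0+i1 st or  dual
c1: i2+i3 sll and  dual
c2: i4+i5 add add  dual
c3: i6+i7 or sub  dual
c4: i8 beq  no-port BR/MEM
c5: i9 st  no-port MEM/MEM
c6: i10 ld  RAW r1
c7: i11 sll  tail

PAIRS = 4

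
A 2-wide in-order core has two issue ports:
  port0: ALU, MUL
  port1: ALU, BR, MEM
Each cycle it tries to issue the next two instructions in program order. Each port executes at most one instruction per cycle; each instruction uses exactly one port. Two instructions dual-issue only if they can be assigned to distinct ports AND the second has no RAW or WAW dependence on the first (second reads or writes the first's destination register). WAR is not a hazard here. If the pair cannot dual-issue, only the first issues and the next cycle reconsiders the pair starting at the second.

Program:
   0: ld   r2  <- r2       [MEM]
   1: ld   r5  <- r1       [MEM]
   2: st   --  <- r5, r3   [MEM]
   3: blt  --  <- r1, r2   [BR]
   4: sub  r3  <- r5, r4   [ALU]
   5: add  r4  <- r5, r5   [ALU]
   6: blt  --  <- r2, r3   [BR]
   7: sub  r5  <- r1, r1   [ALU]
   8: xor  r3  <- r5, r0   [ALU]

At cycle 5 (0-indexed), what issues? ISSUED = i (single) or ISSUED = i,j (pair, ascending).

ISSUED = 7

c0: i0 ld  no-port MEM/MEM
c1: i1 ld  no-port MEM/MEM
c2: i2 st  no-port MEM/BR
c3: i3/i4 blt sub  dual
c4: i5/i6 add blt  dual
c5: i7 sub  RAW r5
c6: i8 xor  tail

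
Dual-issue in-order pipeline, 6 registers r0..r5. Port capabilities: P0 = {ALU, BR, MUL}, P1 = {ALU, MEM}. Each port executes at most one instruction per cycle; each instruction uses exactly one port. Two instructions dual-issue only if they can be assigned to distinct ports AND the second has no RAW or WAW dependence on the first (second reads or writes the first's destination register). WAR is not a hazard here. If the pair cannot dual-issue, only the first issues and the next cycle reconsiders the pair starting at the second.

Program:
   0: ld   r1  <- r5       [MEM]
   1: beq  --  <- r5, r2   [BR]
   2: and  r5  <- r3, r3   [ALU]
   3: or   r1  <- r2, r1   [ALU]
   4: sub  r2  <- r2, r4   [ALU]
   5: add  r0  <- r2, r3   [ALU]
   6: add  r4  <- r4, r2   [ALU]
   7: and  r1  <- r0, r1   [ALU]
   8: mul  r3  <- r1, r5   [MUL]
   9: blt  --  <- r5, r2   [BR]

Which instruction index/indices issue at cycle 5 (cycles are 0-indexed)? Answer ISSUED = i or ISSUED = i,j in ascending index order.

ISSUED = 8

t=0 i0/i1:ld;beq ; pair
t=1 i2/i3:and;or ; pair
t=2 i4:sub ; RAW r2
t=3 i5/i6:add;add ; pair
t=4 i7:and ; RAW r1
t=5 i8:mul ; no-port MUL/BR
t=6 i9:blt ; tail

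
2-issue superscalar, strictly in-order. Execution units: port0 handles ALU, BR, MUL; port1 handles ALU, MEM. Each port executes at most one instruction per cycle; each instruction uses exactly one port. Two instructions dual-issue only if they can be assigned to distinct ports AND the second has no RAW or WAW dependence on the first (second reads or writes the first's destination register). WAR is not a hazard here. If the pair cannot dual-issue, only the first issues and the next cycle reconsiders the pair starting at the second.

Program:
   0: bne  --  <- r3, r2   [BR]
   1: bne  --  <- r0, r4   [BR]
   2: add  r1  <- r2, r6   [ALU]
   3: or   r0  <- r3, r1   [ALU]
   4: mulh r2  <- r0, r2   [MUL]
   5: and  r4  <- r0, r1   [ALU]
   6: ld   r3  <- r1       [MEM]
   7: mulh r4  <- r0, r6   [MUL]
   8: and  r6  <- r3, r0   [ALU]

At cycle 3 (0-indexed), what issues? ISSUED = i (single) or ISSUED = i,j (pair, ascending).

ISSUED = 4,5

0. bne @i0  | no-port BR/BR
1. bne;add @i1&i2  | dual
2. or @i3  | RAW r0
3. mulh;and @i4&i5  | dual
4. ld;mulh @i6&i7  | dual
5. and @i8  | tail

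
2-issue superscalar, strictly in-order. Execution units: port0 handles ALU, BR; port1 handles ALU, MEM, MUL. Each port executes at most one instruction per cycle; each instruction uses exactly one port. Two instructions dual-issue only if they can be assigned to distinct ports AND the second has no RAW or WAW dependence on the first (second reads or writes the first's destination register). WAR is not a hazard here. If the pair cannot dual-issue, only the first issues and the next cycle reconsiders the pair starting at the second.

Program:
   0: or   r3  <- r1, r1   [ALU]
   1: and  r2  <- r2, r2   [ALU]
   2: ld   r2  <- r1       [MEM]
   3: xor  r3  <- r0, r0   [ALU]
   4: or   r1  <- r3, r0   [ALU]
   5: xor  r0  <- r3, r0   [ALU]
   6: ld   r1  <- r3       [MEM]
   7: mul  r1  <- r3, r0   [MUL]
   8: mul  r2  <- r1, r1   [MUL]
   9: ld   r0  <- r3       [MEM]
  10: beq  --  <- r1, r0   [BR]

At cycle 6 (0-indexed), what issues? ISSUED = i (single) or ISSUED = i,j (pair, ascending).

[0] i0,i1  or+and  -- dual
[1] i2,i3  ld+xor  -- dual
[2] i4,i5  or+xor  -- dual
[3] i6  ld  -- no-port MEM/MUL
[4] i7  mul  -- no-port MUL/MUL
[5] i8  mul  -- no-port MUL/MEM
[6] i9  ld  -- RAW r0
[7] i10  beq  -- tail

ISSUED = 9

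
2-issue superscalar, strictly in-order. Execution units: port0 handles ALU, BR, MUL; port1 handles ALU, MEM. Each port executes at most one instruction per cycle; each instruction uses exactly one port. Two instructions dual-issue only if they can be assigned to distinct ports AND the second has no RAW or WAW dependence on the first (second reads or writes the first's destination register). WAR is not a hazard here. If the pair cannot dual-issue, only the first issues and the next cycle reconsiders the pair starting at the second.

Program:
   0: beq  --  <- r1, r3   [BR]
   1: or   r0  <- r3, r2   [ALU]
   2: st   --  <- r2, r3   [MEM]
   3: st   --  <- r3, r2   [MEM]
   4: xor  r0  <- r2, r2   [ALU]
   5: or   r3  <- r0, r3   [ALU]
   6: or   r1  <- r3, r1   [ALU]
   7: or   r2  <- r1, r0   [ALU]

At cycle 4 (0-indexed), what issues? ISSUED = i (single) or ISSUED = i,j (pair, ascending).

ISSUED = 6

t=0 i0/i1:beq.BR or.ALU ; dual
t=1 i2:st.MEM ; no-port MEM/MEM
t=2 i3/i4:st.MEM xor.ALU ; dual
t=3 i5:or.ALU ; RAW r3
t=4 i6:or.ALU ; RAW r1
t=5 i7:or.ALU ; tail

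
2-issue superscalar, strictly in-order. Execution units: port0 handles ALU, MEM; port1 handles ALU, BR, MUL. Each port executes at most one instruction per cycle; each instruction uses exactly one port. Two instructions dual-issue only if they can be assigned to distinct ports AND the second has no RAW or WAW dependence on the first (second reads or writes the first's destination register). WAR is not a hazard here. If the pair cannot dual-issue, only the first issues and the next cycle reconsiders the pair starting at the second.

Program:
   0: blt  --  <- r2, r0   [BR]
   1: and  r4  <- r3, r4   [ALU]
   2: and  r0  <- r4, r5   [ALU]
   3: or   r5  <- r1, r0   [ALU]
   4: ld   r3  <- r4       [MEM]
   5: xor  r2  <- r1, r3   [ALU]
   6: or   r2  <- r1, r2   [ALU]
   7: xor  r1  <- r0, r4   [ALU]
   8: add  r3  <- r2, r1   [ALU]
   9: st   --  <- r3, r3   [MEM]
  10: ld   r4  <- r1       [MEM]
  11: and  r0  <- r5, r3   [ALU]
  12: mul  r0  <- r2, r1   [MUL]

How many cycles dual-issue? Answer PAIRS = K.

t=0 i0&i1:blt+and ; 2-wide
t=1 i2:and ; RAW r0
t=2 i3&i4:or+ld ; 2-wide
t=3 i5:xor ; RAW+WAW r2
t=4 i6&i7:or+xor ; 2-wide
t=5 i8:add ; RAW r3
t=6 i9:st ; no-port MEM/MEM
t=7 i10&i11:ld+and ; 2-wide
t=8 i12:mul ; tail

PAIRS = 4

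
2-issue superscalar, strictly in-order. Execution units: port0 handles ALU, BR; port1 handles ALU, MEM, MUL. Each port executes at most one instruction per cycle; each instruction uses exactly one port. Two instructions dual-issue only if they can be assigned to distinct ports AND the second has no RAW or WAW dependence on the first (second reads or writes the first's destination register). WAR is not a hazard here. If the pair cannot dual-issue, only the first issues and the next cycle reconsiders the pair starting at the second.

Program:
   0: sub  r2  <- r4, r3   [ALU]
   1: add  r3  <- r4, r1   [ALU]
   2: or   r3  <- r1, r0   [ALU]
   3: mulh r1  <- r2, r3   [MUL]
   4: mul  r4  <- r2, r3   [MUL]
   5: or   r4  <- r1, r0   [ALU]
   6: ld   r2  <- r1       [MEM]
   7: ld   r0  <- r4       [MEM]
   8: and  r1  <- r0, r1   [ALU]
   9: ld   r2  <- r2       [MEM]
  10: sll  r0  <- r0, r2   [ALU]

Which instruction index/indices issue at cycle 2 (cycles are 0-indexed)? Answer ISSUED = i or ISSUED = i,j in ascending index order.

#0 head=0: sub.ALU add.ALU i0&i1 pair
#1 head=2: or.ALU i2 RAW r3
#2 head=3: mulh.MUL i3 no-port MUL/MUL
#3 head=4: mul.MUL i4 WAW r4
#4 head=5: or.ALU ld.MEM i5&i6 pair
#5 head=7: ld.MEM i7 RAW r0
#6 head=8: and.ALU ld.MEM i8&i9 pair
#7 head=10: sll.ALU i10 tail

ISSUED = 3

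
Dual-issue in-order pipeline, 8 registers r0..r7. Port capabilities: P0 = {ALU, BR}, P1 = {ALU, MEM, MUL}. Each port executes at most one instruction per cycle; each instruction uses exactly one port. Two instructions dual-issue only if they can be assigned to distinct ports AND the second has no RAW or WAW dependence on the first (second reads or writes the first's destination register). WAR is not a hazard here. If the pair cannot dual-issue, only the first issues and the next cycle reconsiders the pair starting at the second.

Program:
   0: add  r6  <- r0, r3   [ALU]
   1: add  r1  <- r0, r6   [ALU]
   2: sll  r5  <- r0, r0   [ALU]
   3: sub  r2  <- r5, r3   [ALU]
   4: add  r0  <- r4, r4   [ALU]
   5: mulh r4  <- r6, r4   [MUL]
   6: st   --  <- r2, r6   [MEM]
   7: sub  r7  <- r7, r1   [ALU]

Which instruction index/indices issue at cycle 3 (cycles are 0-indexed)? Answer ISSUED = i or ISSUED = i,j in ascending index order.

0. add.ALU @i0  | RAW r6
1. add.ALU;sll.ALU @i1+i2  | 2-wide
2. sub.ALU;add.ALU @i3+i4  | 2-wide
3. mulh.MUL @i5  | no-port MUL/MEM
4. st.MEM;sub.ALU @i6+i7  | 2-wide

ISSUED = 5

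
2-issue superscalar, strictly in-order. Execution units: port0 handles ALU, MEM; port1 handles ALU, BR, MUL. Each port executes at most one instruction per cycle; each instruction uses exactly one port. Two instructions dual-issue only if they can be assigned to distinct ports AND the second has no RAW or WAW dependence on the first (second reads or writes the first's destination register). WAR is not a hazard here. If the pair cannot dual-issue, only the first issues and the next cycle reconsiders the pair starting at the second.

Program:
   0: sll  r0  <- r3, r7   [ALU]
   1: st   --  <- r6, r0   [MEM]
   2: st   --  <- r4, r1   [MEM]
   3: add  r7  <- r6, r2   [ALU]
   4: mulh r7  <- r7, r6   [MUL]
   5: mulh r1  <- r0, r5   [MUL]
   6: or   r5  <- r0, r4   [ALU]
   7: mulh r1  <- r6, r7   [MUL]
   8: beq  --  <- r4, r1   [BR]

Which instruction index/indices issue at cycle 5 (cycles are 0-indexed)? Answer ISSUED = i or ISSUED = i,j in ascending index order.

#0 head=0: sll i0 RAW r0
#1 head=1: st i1 no-port MEM/MEM
#2 head=2: st add i2&i3 pair
#3 head=4: mulh i4 no-port MUL/MUL
#4 head=5: mulh or i5&i6 pair
#5 head=7: mulh i7 no-port MUL/BR
#6 head=8: beq i8 tail

ISSUED = 7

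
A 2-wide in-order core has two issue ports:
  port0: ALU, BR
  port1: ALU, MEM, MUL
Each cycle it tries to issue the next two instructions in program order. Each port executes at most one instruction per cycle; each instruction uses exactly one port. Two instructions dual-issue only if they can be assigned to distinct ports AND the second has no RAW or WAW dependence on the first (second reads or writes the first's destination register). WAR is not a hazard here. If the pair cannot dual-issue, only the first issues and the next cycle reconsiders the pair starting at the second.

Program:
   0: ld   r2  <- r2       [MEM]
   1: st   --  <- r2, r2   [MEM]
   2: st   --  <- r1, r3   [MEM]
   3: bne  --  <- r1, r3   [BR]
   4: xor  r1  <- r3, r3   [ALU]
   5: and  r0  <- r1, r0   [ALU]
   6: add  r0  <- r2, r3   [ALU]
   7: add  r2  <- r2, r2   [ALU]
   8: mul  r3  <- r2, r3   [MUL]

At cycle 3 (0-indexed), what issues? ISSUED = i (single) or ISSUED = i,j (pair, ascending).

ISSUED = 4

  cy0 -> i0 (ld) no-port MEM/MEM
  cy1 -> i1 (st) no-port MEM/MEM
  cy2 -> i2+i3 (st/bne) dual
  cy3 -> i4 (xor) RAW r1
  cy4 -> i5 (and) WAW r0
  cy5 -> i6+i7 (add/add) dual
  cy6 -> i8 (mul) tail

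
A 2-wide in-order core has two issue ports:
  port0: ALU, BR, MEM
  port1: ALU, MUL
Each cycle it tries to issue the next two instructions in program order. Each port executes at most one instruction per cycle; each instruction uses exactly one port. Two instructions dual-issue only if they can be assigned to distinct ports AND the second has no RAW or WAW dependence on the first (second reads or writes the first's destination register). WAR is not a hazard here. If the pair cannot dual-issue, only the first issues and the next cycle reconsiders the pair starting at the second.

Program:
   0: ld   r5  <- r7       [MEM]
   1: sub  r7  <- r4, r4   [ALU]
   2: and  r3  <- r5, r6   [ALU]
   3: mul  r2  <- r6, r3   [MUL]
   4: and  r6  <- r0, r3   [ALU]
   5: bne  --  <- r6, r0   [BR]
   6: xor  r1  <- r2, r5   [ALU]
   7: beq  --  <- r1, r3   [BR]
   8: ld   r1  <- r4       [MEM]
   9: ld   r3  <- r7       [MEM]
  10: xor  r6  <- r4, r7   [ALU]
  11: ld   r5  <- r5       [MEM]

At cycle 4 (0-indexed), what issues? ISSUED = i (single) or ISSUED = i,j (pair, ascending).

c0: i0&i1 ld.MEM sub.ALU  dual
c1: i2 and.ALU  RAW r3
c2: i3&i4 mul.MUL and.ALU  dual
c3: i5&i6 bne.BR xor.ALU  dual
c4: i7 beq.BR  no-port BR/MEM
c5: i8 ld.MEM  no-port MEM/MEM
c6: i9&i10 ld.MEM xor.ALU  dual
c7: i11 ld.MEM  tail

ISSUED = 7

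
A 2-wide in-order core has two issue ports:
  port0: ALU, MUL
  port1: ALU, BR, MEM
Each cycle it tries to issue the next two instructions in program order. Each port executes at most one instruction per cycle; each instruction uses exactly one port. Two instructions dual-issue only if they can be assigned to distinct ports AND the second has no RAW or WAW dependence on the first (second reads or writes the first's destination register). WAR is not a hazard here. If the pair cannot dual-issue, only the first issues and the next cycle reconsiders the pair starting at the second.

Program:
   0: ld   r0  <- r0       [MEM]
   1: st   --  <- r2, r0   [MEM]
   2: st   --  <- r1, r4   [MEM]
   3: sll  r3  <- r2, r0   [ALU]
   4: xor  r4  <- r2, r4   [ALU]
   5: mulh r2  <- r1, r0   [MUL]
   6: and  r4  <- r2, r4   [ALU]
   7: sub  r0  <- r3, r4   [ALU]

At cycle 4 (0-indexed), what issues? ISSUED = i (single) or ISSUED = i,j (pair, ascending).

ISSUED = 6

#0 head=0: ld.MEM i0 no-port MEM/MEM
#1 head=1: st.MEM i1 no-port MEM/MEM
#2 head=2: st.MEM;sll.ALU i2&i3 dual
#3 head=4: xor.ALU;mulh.MUL i4&i5 dual
#4 head=6: and.ALU i6 RAW r4
#5 head=7: sub.ALU i7 tail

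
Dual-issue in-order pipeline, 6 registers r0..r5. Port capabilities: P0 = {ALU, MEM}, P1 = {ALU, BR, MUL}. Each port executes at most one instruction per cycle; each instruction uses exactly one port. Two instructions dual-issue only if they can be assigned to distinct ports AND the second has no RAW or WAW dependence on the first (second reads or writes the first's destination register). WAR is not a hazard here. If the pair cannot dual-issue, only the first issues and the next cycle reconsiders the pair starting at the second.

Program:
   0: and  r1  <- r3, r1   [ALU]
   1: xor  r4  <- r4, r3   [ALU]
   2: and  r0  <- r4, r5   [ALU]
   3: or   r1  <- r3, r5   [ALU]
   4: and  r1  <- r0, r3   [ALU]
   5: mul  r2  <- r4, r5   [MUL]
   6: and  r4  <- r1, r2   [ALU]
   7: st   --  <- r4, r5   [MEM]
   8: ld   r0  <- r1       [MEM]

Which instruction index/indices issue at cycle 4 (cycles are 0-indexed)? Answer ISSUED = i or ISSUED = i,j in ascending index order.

c0: i0,i1 and xor  2-wide
c1: i2,i3 and or  2-wide
c2: i4,i5 and mul  2-wide
c3: i6 and  RAW r4
c4: i7 st  no-port MEM/MEM
c5: i8 ld  tail

ISSUED = 7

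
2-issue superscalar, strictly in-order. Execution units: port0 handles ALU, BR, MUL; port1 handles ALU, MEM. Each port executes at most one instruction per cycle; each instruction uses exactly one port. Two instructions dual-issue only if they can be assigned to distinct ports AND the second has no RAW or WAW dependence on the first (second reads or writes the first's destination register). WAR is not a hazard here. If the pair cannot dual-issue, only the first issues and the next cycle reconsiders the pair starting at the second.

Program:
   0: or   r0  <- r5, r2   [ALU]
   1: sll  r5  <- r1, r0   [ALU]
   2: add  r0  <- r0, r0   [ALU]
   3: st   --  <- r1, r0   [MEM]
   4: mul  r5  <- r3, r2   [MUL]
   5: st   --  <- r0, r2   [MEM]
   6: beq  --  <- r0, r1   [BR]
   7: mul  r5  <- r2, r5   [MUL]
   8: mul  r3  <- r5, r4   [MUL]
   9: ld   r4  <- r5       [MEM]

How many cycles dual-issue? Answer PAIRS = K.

0. or.ALU @i0  | RAW r0
1. sll.ALU;add.ALU @i1&i2  | pair
2. st.MEM;mul.MUL @i3&i4  | pair
3. st.MEM;beq.BR @i5&i6  | pair
4. mul.MUL @i7  | no-port MUL/MUL
5. mul.MUL;ld.MEM @i8&i9  | pair

PAIRS = 4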